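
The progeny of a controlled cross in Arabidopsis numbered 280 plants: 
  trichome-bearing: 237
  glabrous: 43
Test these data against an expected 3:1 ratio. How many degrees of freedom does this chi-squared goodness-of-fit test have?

1

A goodness-of-fit test with 2 phenotype classes has df = 2 − 1 = 1.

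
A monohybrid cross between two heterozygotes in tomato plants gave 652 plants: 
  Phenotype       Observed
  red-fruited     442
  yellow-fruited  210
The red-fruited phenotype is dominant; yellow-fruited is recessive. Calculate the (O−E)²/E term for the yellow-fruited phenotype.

For a monohybrid cross between heterozygotes with complete dominance, the expected phenotypic ratio is 3:1.
The 3:1 ratio has 4 parts, so with N = 652 the expected counts are:
  red-fruited: 652 × 3/4 = 489
  yellow-fruited: 652 × 1/4 = 163
Contribution of yellow-fruited: (210 − 163)² / 163 = 13.5521

13.552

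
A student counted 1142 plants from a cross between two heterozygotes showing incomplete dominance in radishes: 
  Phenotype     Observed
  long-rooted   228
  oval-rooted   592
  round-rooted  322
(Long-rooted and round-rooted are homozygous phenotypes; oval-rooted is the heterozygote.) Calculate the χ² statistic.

17.019

With incomplete dominance, a heterozygote × heterozygote cross gives a 1:2:1 phenotypic ratio.
The 1:2:1 ratio has 4 parts, so with N = 1142 the expected counts are:
  long-rooted: 1142 × 1/4 = 285.5
  oval-rooted: 1142 × 2/4 = 571
  round-rooted: 1142 × 1/4 = 285.5
χ² = Σ (O − E)² / E
  long-rooted: (228 − 285.5)² / 285.5 = 11.5806
  oval-rooted: (592 − 571)² / 571 = 0.7723
  round-rooted: (322 − 285.5)² / 285.5 = 4.6664
χ² = 11.5806 + 0.7723 + 4.6664 = 17.0193 ≈ 17.019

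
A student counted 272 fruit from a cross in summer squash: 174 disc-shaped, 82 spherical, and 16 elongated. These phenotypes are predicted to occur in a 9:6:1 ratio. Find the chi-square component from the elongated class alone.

Expected counts for N = 272 under a 9:6:1 ratio (total parts = 16):
  disc-shaped: 272 × 9/16 = 153
  spherical: 272 × 6/16 = 102
  elongated: 272 × 1/16 = 17
Contribution of elongated: (16 − 17)² / 17 = 0.0588

0.059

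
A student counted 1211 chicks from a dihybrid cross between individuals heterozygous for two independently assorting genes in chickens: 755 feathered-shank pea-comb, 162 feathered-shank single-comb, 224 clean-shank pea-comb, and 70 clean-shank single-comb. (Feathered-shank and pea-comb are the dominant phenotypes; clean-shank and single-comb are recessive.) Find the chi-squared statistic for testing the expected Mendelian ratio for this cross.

27.110

A dihybrid F₂ with independent assortment and complete dominance at both loci gives a 9:3:3:1 phenotypic ratio.
The 9:3:3:1 ratio has 16 parts, so with N = 1211 the expected counts are:
  feathered-shank pea-comb: 1211 × 9/16 = 681.1875
  feathered-shank single-comb: 1211 × 3/16 = 227.0625
  clean-shank pea-comb: 1211 × 3/16 = 227.0625
  clean-shank single-comb: 1211 × 1/16 = 75.6875
χ² = Σ (O − E)² / E
  feathered-shank pea-comb: (755 − 681.1875)² / 681.1875 = 7.9982
  feathered-shank single-comb: (162 − 227.0625)² / 227.0625 = 18.6430
  clean-shank pea-comb: (224 − 227.0625)² / 227.0625 = 0.0413
  clean-shank single-comb: (70 − 75.6875)² / 75.6875 = 0.4274
χ² = 7.9982 + 18.6430 + 0.0413 + 0.4274 = 27.1099 ≈ 27.110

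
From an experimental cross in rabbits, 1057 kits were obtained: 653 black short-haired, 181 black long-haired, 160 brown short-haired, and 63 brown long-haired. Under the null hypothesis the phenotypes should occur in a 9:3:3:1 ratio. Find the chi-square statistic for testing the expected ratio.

14.734

Under the 9:3:3:1 hypothesis (Σ ratio = 16, N = 1057):
  black short-haired: 1057 × 9/16 = 594.5625
  black long-haired: 1057 × 3/16 = 198.1875
  brown short-haired: 1057 × 3/16 = 198.1875
  brown long-haired: 1057 × 1/16 = 66.0625
χ² = Σ (O − E)² / E
  black short-haired: (653 − 594.5625)² / 594.5625 = 5.7436
  black long-haired: (181 − 198.1875)² / 198.1875 = 1.4906
  brown short-haired: (160 − 198.1875)² / 198.1875 = 7.3581
  brown long-haired: (63 − 66.0625)² / 66.0625 = 0.1420
χ² = 5.7436 + 1.4906 + 7.3581 + 0.1420 = 14.7343 ≈ 14.734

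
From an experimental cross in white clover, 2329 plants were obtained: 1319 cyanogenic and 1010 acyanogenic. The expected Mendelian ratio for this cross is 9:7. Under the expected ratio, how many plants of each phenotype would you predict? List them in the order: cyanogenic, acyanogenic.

Expected counts for N = 2329 under a 9:7 ratio (total parts = 16):
  cyanogenic: 2329 × 9/16 = 1310.0625
  acyanogenic: 2329 × 7/16 = 1018.9375

1310.0625, 1018.9375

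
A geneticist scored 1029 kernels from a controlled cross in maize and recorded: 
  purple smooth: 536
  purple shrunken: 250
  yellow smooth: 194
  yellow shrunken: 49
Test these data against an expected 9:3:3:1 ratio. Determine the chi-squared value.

23.695

The 9:3:3:1 ratio has 16 parts, so with N = 1029 the expected counts are:
  purple smooth: 1029 × 9/16 = 578.8125
  purple shrunken: 1029 × 3/16 = 192.9375
  yellow smooth: 1029 × 3/16 = 192.9375
  yellow shrunken: 1029 × 1/16 = 64.3125
χ² = Σ (O − E)² / E
  purple smooth: (536 − 578.8125)² / 578.8125 = 3.1667
  purple shrunken: (250 − 192.9375)² / 192.9375 = 16.8766
  yellow smooth: (194 − 192.9375)² / 192.9375 = 0.0059
  yellow shrunken: (49 − 64.3125)² / 64.3125 = 3.6458
χ² = 3.1667 + 16.8766 + 0.0059 + 3.6458 = 23.695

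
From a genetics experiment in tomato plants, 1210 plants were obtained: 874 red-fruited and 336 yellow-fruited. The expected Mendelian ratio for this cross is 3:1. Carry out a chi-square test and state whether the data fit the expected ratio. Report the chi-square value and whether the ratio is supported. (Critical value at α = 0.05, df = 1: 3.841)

Under the 3:1 hypothesis (Σ ratio = 4, N = 1210):
  red-fruited: 1210 × 3/4 = 907.5
  yellow-fruited: 1210 × 1/4 = 302.5
χ² = Σ (O − E)² / E
  red-fruited: (874 − 907.5)² / 907.5 = 1.2366
  yellow-fruited: (336 − 302.5)² / 302.5 = 3.7099
χ² = 1.2366 + 3.7099 = 4.9465 ≈ 4.947
Degrees of freedom = 2 − 1 = 1; critical value at α = 0.05 is 3.841.
Since 4.947 > 3.841, we reject the null hypothesis — the data do not fit the 3:1 ratio.

4.947; not consistent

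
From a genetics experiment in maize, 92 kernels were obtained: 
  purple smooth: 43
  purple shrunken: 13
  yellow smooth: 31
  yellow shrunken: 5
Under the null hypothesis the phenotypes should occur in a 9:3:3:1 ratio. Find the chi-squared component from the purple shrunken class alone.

1.047

Expected counts for N = 92 under a 9:3:3:1 ratio (total parts = 16):
  purple smooth: 92 × 9/16 = 51.75
  purple shrunken: 92 × 3/16 = 17.25
  yellow smooth: 92 × 3/16 = 17.25
  yellow shrunken: 92 × 1/16 = 5.75
Contribution of purple shrunken: (13 − 17.25)² / 17.25 = 1.0471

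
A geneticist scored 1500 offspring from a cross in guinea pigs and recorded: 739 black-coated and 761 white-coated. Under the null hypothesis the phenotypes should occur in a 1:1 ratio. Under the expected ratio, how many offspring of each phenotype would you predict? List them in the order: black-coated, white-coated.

750, 750

The 1:1 ratio has 2 parts, so with N = 1500 the expected counts are:
  black-coated: 1500 × 1/2 = 750
  white-coated: 1500 × 1/2 = 750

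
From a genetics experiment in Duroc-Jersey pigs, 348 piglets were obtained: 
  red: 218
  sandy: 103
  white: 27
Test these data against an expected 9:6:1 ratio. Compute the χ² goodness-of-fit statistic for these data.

9.591

Total ratio parts = 16. Expected numbers out of 348:
  red: 348 × 9/16 = 195.75
  sandy: 348 × 6/16 = 130.5
  white: 348 × 1/16 = 21.75
χ² = Σ (O − E)² / E
  red: (218 − 195.75)² / 195.75 = 2.5291
  sandy: (103 − 130.5)² / 130.5 = 5.7950
  white: (27 − 21.75)² / 21.75 = 1.2672
χ² = 2.5291 + 5.7950 + 1.2672 = 9.5913 ≈ 9.591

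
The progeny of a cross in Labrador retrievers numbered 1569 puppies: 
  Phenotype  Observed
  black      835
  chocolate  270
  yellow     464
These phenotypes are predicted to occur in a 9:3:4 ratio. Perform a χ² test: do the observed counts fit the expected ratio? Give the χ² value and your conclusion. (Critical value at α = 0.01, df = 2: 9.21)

17.676; not consistent

Under the 9:3:4 hypothesis (Σ ratio = 16, N = 1569):
  black: 1569 × 9/16 = 882.5625
  chocolate: 1569 × 3/16 = 294.1875
  yellow: 1569 × 4/16 = 392.25
χ² = Σ (O − E)² / E
  black: (835 − 882.5625)² / 882.5625 = 2.5632
  chocolate: (270 − 294.1875)² / 294.1875 = 1.9886
  yellow: (464 − 392.25)² / 392.25 = 13.1244
χ² = 2.5632 + 1.9886 + 13.1244 = 17.6762 ≈ 17.676
Degrees of freedom = 3 − 1 = 2; critical value at α = 0.01 is 9.21.
Since 17.676 > 9.21, we reject the null hypothesis — the data do not fit the 9:3:4 ratio.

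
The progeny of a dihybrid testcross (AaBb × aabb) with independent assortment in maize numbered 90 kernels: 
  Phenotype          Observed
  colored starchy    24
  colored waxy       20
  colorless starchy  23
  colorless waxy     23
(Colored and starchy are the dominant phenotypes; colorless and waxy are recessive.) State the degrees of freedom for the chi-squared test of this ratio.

A dihybrid testcross with independent assortment gives a 1:1:1:1 ratio.
A goodness-of-fit test with 4 phenotype classes has df = 4 − 1 = 3.

3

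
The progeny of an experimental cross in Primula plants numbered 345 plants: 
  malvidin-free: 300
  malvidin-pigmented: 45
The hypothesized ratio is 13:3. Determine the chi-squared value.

7.375

Total ratio parts = 16. Expected numbers out of 345:
  malvidin-free: 345 × 13/16 = 280.3125
  malvidin-pigmented: 345 × 3/16 = 64.6875
χ² = Σ (O − E)² / E
  malvidin-free: (300 − 280.3125)² / 280.3125 = 1.3827
  malvidin-pigmented: (45 − 64.6875)² / 64.6875 = 5.9918
χ² = 1.3827 + 5.9918 = 7.3745 ≈ 7.375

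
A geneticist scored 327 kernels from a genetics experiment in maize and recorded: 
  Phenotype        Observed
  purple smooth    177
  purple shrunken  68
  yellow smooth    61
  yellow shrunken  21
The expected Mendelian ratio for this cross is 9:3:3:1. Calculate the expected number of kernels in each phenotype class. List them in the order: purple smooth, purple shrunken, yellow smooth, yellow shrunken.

183.9375, 61.3125, 61.3125, 20.4375

The 9:3:3:1 ratio has 16 parts, so with N = 327 the expected counts are:
  purple smooth: 327 × 9/16 = 183.9375
  purple shrunken: 327 × 3/16 = 61.3125
  yellow smooth: 327 × 3/16 = 61.3125
  yellow shrunken: 327 × 1/16 = 20.4375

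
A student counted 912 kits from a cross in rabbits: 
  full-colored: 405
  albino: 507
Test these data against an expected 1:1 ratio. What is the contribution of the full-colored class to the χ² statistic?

5.704

The 1:1 ratio has 2 parts, so with N = 912 the expected counts are:
  full-colored: 912 × 1/2 = 456
  albino: 912 × 1/2 = 456
Contribution of full-colored: (405 − 456)² / 456 = 5.7039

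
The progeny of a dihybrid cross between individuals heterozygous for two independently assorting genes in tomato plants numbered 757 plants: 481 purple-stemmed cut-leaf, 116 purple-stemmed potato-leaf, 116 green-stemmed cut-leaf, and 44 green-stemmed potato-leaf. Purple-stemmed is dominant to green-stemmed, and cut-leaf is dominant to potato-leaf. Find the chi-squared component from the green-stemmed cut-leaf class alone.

4.740

A dihybrid F₂ with independent assortment and complete dominance at both loci gives a 9:3:3:1 phenotypic ratio.
Expected counts for N = 757 under a 9:3:3:1 ratio (total parts = 16):
  purple-stemmed cut-leaf: 757 × 9/16 = 425.8125
  purple-stemmed potato-leaf: 757 × 3/16 = 141.9375
  green-stemmed cut-leaf: 757 × 3/16 = 141.9375
  green-stemmed potato-leaf: 757 × 1/16 = 47.3125
Contribution of green-stemmed cut-leaf: (116 − 141.9375)² / 141.9375 = 4.7398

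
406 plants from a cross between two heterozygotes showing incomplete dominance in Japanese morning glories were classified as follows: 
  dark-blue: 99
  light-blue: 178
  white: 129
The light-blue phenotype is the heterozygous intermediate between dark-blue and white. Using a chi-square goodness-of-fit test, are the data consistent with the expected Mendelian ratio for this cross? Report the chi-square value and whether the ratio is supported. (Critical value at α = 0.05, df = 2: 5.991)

10.591; not consistent

With incomplete dominance, a heterozygote × heterozygote cross gives a 1:2:1 phenotypic ratio.
Under the 1:2:1 hypothesis (Σ ratio = 4, N = 406):
  dark-blue: 406 × 1/4 = 101.5
  light-blue: 406 × 2/4 = 203
  white: 406 × 1/4 = 101.5
χ² = Σ (O − E)² / E
  dark-blue: (99 − 101.5)² / 101.5 = 0.0616
  light-blue: (178 − 203)² / 203 = 3.0788
  white: (129 − 101.5)² / 101.5 = 7.4507
χ² = 0.0616 + 3.0788 + 7.4507 = 10.5911 ≈ 10.591
Degrees of freedom = 3 − 1 = 2; critical value at α = 0.05 is 5.991.
Since 10.591 > 5.991, we reject the null hypothesis — the data do not fit the 1:2:1 ratio.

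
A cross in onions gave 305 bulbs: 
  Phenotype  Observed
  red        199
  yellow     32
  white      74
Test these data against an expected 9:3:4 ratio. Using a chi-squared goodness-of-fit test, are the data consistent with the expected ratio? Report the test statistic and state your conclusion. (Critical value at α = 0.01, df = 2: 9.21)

Expected counts for N = 305 under a 9:3:4 ratio (total parts = 16):
  red: 305 × 9/16 = 171.5625
  yellow: 305 × 3/16 = 57.1875
  white: 305 × 4/16 = 76.25
χ² = Σ (O − E)² / E
  red: (199 − 171.5625)² / 171.5625 = 4.3880
  yellow: (32 − 57.1875)² / 57.1875 = 11.0935
  white: (74 − 76.25)² / 76.25 = 0.0664
χ² = 4.3880 + 11.0935 + 0.0664 = 15.5479 ≈ 15.548
Degrees of freedom = 3 − 1 = 2; critical value at α = 0.01 is 9.21.
Since 15.548 > 9.21, we reject the null hypothesis — the data do not fit the 9:3:4 ratio.

15.548; not consistent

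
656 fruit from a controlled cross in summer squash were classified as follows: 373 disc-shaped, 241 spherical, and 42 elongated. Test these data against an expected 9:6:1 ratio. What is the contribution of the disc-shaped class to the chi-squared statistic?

Total ratio parts = 16. Expected numbers out of 656:
  disc-shaped: 656 × 9/16 = 369
  spherical: 656 × 6/16 = 246
  elongated: 656 × 1/16 = 41
Contribution of disc-shaped: (373 − 369)² / 369 = 0.0434

0.043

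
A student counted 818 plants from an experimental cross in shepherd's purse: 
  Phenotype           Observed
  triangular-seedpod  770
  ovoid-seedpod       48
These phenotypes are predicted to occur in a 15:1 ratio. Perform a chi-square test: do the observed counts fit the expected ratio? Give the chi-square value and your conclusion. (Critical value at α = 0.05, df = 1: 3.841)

0.204; consistent

Under the 15:1 hypothesis (Σ ratio = 16, N = 818):
  triangular-seedpod: 818 × 15/16 = 766.875
  ovoid-seedpod: 818 × 1/16 = 51.125
χ² = Σ (O − E)² / E
  triangular-seedpod: (770 − 766.875)² / 766.875 = 0.0127
  ovoid-seedpod: (48 − 51.125)² / 51.125 = 0.1910
χ² = 0.0127 + 0.1910 = 0.2037 ≈ 0.204
Degrees of freedom = 2 − 1 = 1; critical value at α = 0.05 is 3.841.
Since 0.204 < 3.841, we fail to reject the null hypothesis — the data are consistent with the 15:1 ratio.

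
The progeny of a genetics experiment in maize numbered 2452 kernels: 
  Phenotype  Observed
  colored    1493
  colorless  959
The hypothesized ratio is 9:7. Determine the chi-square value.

Under the 9:7 hypothesis (Σ ratio = 16, N = 2452):
  colored: 2452 × 9/16 = 1379.25
  colorless: 2452 × 7/16 = 1072.75
χ² = Σ (O − E)² / E
  colored: (1493 − 1379.25)² / 1379.25 = 9.3812
  colorless: (959 − 1072.75)² / 1072.75 = 12.0616
χ² = 9.3812 + 12.0616 = 21.4428 ≈ 21.443

21.443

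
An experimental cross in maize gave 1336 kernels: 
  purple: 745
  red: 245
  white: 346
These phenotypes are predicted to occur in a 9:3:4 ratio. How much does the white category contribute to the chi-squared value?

Expected counts for N = 1336 under a 9:3:4 ratio (total parts = 16):
  purple: 1336 × 9/16 = 751.5
  red: 1336 × 3/16 = 250.5
  white: 1336 × 4/16 = 334
Contribution of white: (346 − 334)² / 334 = 0.4311

0.431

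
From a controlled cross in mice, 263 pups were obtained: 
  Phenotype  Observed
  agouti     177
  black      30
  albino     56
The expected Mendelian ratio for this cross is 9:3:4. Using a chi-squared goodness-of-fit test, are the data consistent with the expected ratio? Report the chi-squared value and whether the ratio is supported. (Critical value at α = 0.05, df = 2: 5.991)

14.719; not consistent

Under the 9:3:4 hypothesis (Σ ratio = 16, N = 263):
  agouti: 263 × 9/16 = 147.9375
  black: 263 × 3/16 = 49.3125
  albino: 263 × 4/16 = 65.75
χ² = Σ (O − E)² / E
  agouti: (177 − 147.9375)² / 147.9375 = 5.7094
  black: (30 − 49.3125)² / 49.3125 = 7.5635
  albino: (56 − 65.75)² / 65.75 = 1.4458
χ² = 5.7094 + 7.5635 + 1.4458 = 14.7187 ≈ 14.719
Degrees of freedom = 3 − 1 = 2; critical value at α = 0.05 is 5.991.
Since 14.719 > 5.991, we reject the null hypothesis — the data do not fit the 9:3:4 ratio.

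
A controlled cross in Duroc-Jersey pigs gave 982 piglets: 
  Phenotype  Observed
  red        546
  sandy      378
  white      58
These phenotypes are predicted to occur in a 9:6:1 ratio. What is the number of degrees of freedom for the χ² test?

2

A goodness-of-fit test with 3 phenotype classes has df = 3 − 1 = 2.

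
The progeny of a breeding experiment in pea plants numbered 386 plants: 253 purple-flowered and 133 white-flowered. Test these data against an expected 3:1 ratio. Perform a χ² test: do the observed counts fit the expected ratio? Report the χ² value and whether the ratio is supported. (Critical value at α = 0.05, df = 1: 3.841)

Total ratio parts = 4. Expected numbers out of 386:
  purple-flowered: 386 × 3/4 = 289.5
  white-flowered: 386 × 1/4 = 96.5
χ² = Σ (O − E)² / E
  purple-flowered: (253 − 289.5)² / 289.5 = 4.6019
  white-flowered: (133 − 96.5)² / 96.5 = 13.8057
χ² = 4.6019 + 13.8057 = 18.4076 ≈ 18.408
Degrees of freedom = 2 − 1 = 1; critical value at α = 0.05 is 3.841.
Since 18.408 > 3.841, we reject the null hypothesis — the data do not fit the 3:1 ratio.

18.408; not consistent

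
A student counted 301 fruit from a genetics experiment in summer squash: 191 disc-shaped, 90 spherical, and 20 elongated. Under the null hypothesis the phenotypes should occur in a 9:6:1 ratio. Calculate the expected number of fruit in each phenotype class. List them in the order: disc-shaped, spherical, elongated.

Total ratio parts = 16. Expected numbers out of 301:
  disc-shaped: 301 × 9/16 = 169.3125
  spherical: 301 × 6/16 = 112.875
  elongated: 301 × 1/16 = 18.8125

169.3125, 112.875, 18.8125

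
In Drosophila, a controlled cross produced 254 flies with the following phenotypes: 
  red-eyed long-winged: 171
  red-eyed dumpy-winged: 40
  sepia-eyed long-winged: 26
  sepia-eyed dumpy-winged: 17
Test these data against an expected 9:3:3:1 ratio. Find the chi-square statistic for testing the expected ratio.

Total ratio parts = 16. Expected numbers out of 254:
  red-eyed long-winged: 254 × 9/16 = 142.875
  red-eyed dumpy-winged: 254 × 3/16 = 47.625
  sepia-eyed long-winged: 254 × 3/16 = 47.625
  sepia-eyed dumpy-winged: 254 × 1/16 = 15.875
χ² = Σ (O − E)² / E
  red-eyed long-winged: (171 − 142.875)² / 142.875 = 5.5364
  red-eyed dumpy-winged: (40 − 47.625)² / 47.625 = 1.2208
  sepia-eyed long-winged: (26 − 47.625)² / 47.625 = 9.8192
  sepia-eyed dumpy-winged: (17 − 15.875)² / 15.875 = 0.0797
χ² = 5.5364 + 1.2208 + 9.8192 + 0.0797 = 16.6561 ≈ 16.656

16.656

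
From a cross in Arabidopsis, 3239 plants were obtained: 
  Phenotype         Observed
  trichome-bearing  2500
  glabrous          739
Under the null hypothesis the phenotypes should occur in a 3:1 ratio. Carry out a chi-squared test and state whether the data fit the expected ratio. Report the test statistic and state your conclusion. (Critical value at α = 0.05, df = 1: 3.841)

Total ratio parts = 4. Expected numbers out of 3239:
  trichome-bearing: 3239 × 3/4 = 2429.25
  glabrous: 3239 × 1/4 = 809.75
χ² = Σ (O − E)² / E
  trichome-bearing: (2500 − 2429.25)² / 2429.25 = 2.0605
  glabrous: (739 − 809.75)² / 809.75 = 6.1816
χ² = 2.0605 + 6.1816 = 8.2421 ≈ 8.242
Degrees of freedom = 2 − 1 = 1; critical value at α = 0.05 is 3.841.
Since 8.242 > 3.841, we reject the null hypothesis — the data do not fit the 3:1 ratio.

8.242; not consistent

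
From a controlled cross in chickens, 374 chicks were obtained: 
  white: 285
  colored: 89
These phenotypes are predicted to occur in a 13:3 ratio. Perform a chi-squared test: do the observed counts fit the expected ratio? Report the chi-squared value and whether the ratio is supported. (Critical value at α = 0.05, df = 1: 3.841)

Total ratio parts = 16. Expected numbers out of 374:
  white: 374 × 13/16 = 303.875
  colored: 374 × 3/16 = 70.125
χ² = Σ (O − E)² / E
  white: (285 − 303.875)² / 303.875 = 1.1724
  colored: (89 − 70.125)² / 70.125 = 5.0804
χ² = 1.1724 + 5.0804 = 6.2528 ≈ 6.253
Degrees of freedom = 2 − 1 = 1; critical value at α = 0.05 is 3.841.
Since 6.253 > 3.841, we reject the null hypothesis — the data do not fit the 13:3 ratio.

6.253; not consistent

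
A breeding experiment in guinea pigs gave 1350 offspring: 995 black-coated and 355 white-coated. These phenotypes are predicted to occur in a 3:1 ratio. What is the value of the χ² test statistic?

1.210

Expected counts for N = 1350 under a 3:1 ratio (total parts = 4):
  black-coated: 1350 × 3/4 = 1012.5
  white-coated: 1350 × 1/4 = 337.5
χ² = Σ (O − E)² / E
  black-coated: (995 − 1012.5)² / 1012.5 = 0.3025
  white-coated: (355 − 337.5)² / 337.5 = 0.9074
χ² = 0.3025 + 0.9074 = 1.2099 ≈ 1.210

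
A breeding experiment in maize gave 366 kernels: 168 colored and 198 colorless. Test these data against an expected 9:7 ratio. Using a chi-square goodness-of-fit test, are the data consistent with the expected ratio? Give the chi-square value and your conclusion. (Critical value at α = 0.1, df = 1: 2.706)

15.927; not consistent

Under the 9:7 hypothesis (Σ ratio = 16, N = 366):
  colored: 366 × 9/16 = 205.875
  colorless: 366 × 7/16 = 160.125
χ² = Σ (O − E)² / E
  colored: (168 − 205.875)² / 205.875 = 6.9679
  colorless: (198 − 160.125)² / 160.125 = 8.9587
χ² = 6.9679 + 8.9587 = 15.9266 ≈ 15.927
Degrees of freedom = 2 − 1 = 1; critical value at α = 0.1 is 2.706.
Since 15.927 > 2.706, we reject the null hypothesis — the data do not fit the 9:7 ratio.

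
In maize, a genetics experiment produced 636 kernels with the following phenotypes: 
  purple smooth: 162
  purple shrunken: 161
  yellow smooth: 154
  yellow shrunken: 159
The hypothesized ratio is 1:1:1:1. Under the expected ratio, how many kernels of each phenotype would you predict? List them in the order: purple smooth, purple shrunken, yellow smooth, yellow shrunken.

Under the 1:1:1:1 hypothesis (Σ ratio = 4, N = 636):
  purple smooth: 636 × 1/4 = 159
  purple shrunken: 636 × 1/4 = 159
  yellow smooth: 636 × 1/4 = 159
  yellow shrunken: 636 × 1/4 = 159

159, 159, 159, 159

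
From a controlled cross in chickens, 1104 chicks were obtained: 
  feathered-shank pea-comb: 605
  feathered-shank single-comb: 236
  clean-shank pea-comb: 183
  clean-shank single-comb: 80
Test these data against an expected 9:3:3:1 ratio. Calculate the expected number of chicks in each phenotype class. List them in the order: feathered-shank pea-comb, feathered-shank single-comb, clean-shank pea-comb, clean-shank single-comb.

621, 207, 207, 69

The 9:3:3:1 ratio has 16 parts, so with N = 1104 the expected counts are:
  feathered-shank pea-comb: 1104 × 9/16 = 621
  feathered-shank single-comb: 1104 × 3/16 = 207
  clean-shank pea-comb: 1104 × 3/16 = 207
  clean-shank single-comb: 1104 × 1/16 = 69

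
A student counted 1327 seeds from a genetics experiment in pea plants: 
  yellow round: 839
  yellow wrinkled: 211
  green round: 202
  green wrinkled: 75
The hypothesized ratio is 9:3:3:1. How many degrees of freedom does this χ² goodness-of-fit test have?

A goodness-of-fit test with 4 phenotype classes has df = 4 − 1 = 3.

3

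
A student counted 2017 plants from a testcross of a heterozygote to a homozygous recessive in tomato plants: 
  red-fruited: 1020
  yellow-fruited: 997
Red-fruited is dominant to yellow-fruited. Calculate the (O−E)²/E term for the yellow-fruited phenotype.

0.131

A testcross of a heterozygote (Aa × aa) gives a 1:1 phenotypic ratio.
The 1:1 ratio has 2 parts, so with N = 2017 the expected counts are:
  red-fruited: 2017 × 1/2 = 1008.5
  yellow-fruited: 2017 × 1/2 = 1008.5
Contribution of yellow-fruited: (997 − 1008.5)² / 1008.5 = 0.1311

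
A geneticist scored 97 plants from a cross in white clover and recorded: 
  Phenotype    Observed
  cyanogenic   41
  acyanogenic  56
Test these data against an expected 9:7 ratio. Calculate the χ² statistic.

7.706

Under the 9:7 hypothesis (Σ ratio = 16, N = 97):
  cyanogenic: 97 × 9/16 = 54.5625
  acyanogenic: 97 × 7/16 = 42.4375
χ² = Σ (O − E)² / E
  cyanogenic: (41 − 54.5625)² / 54.5625 = 3.3712
  acyanogenic: (56 − 42.4375)² / 42.4375 = 4.3344
χ² = 3.3712 + 4.3344 = 7.7056 ≈ 7.706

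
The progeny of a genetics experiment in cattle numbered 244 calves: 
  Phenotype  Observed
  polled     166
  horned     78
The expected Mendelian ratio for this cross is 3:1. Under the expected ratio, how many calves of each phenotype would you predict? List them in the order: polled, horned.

183, 61

The 3:1 ratio has 4 parts, so with N = 244 the expected counts are:
  polled: 244 × 3/4 = 183
  horned: 244 × 1/4 = 61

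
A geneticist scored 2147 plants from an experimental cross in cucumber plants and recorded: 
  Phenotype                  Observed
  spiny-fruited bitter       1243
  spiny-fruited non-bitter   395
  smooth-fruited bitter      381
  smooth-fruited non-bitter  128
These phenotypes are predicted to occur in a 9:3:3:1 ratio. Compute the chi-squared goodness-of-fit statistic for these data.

Under the 9:3:3:1 hypothesis (Σ ratio = 16, N = 2147):
  spiny-fruited bitter: 2147 × 9/16 = 1207.6875
  spiny-fruited non-bitter: 2147 × 3/16 = 402.5625
  smooth-fruited bitter: 2147 × 3/16 = 402.5625
  smooth-fruited non-bitter: 2147 × 1/16 = 134.1875
χ² = Σ (O − E)² / E
  spiny-fruited bitter: (1243 − 1207.6875)² / 1207.6875 = 1.0325
  spiny-fruited non-bitter: (395 − 402.5625)² / 402.5625 = 0.1421
  smooth-fruited bitter: (381 − 402.5625)² / 402.5625 = 1.1550
  smooth-fruited non-bitter: (128 − 134.1875)² / 134.1875 = 0.2853
χ² = 1.0325 + 0.1421 + 1.1550 + 0.2853 = 2.6149 ≈ 2.615

2.615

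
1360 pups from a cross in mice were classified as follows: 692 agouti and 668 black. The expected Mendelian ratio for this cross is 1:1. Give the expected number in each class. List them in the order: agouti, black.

680, 680

Under the 1:1 hypothesis (Σ ratio = 2, N = 1360):
  agouti: 1360 × 1/2 = 680
  black: 1360 × 1/2 = 680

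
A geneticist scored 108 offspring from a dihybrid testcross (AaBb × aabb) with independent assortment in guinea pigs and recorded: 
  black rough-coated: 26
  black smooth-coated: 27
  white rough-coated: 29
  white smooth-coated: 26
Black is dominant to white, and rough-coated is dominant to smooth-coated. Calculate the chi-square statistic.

0.222

A dihybrid testcross with independent assortment gives a 1:1:1:1 ratio.
Under the 1:1:1:1 hypothesis (Σ ratio = 4, N = 108):
  black rough-coated: 108 × 1/4 = 27
  black smooth-coated: 108 × 1/4 = 27
  white rough-coated: 108 × 1/4 = 27
  white smooth-coated: 108 × 1/4 = 27
χ² = Σ (O − E)² / E
  black rough-coated: (26 − 27)² / 27 = 0.0370
  black smooth-coated: (27 − 27)² / 27 = 0.0000
  white rough-coated: (29 − 27)² / 27 = 0.1481
  white smooth-coated: (26 − 27)² / 27 = 0.0370
χ² = 0.0370 + 0.0000 + 0.1481 + 0.0370 = 0.2221 ≈ 0.222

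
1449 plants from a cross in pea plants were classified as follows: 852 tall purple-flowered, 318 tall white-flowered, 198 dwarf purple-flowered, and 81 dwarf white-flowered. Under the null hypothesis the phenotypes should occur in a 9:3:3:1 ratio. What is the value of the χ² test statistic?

30.564

Under the 9:3:3:1 hypothesis (Σ ratio = 16, N = 1449):
  tall purple-flowered: 1449 × 9/16 = 815.0625
  tall white-flowered: 1449 × 3/16 = 271.6875
  dwarf purple-flowered: 1449 × 3/16 = 271.6875
  dwarf white-flowered: 1449 × 1/16 = 90.5625
χ² = Σ (O − E)² / E
  tall purple-flowered: (852 − 815.0625)² / 815.0625 = 1.6740
  tall white-flowered: (318 − 271.6875)² / 271.6875 = 7.8945
  dwarf purple-flowered: (198 − 271.6875)² / 271.6875 = 19.9856
  dwarf white-flowered: (81 − 90.5625)² / 90.5625 = 1.0097
χ² = 1.6740 + 7.8945 + 19.9856 + 1.0097 = 30.5638 ≈ 30.564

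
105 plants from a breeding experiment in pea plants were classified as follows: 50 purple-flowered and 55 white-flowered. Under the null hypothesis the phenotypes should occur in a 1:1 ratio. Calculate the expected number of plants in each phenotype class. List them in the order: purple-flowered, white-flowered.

Under the 1:1 hypothesis (Σ ratio = 2, N = 105):
  purple-flowered: 105 × 1/2 = 52.5
  white-flowered: 105 × 1/2 = 52.5

52.5, 52.5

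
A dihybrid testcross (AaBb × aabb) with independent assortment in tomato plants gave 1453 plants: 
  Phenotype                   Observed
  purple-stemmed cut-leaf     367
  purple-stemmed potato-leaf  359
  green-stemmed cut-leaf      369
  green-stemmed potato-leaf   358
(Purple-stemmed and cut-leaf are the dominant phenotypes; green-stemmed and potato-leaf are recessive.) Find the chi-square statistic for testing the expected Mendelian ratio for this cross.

0.255

A dihybrid testcross with independent assortment gives a 1:1:1:1 ratio.
Expected counts for N = 1453 under a 1:1:1:1 ratio (total parts = 4):
  purple-stemmed cut-leaf: 1453 × 1/4 = 363.25
  purple-stemmed potato-leaf: 1453 × 1/4 = 363.25
  green-stemmed cut-leaf: 1453 × 1/4 = 363.25
  green-stemmed potato-leaf: 1453 × 1/4 = 363.25
χ² = Σ (O − E)² / E
  purple-stemmed cut-leaf: (367 − 363.25)² / 363.25 = 0.0387
  purple-stemmed potato-leaf: (359 − 363.25)² / 363.25 = 0.0497
  green-stemmed cut-leaf: (369 − 363.25)² / 363.25 = 0.0910
  green-stemmed potato-leaf: (358 − 363.25)² / 363.25 = 0.0759
χ² = 0.0387 + 0.0497 + 0.0910 + 0.0759 = 0.2553 ≈ 0.255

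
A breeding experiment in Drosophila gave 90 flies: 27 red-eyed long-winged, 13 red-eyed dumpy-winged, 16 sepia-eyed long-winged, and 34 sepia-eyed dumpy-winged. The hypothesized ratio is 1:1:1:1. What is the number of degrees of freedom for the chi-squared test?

A goodness-of-fit test with 4 phenotype classes has df = 4 − 1 = 3.

3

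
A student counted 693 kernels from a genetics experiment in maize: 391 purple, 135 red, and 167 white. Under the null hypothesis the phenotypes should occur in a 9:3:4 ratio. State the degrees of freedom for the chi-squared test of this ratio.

A goodness-of-fit test with 3 phenotype classes has df = 3 − 1 = 2.

2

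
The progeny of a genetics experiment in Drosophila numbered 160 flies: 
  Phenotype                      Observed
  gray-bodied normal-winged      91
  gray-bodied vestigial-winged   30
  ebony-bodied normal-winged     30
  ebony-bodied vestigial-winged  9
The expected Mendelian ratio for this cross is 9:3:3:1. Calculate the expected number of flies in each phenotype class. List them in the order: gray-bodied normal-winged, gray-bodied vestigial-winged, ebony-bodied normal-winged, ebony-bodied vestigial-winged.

The 9:3:3:1 ratio has 16 parts, so with N = 160 the expected counts are:
  gray-bodied normal-winged: 160 × 9/16 = 90
  gray-bodied vestigial-winged: 160 × 3/16 = 30
  ebony-bodied normal-winged: 160 × 3/16 = 30
  ebony-bodied vestigial-winged: 160 × 1/16 = 10

90, 30, 30, 10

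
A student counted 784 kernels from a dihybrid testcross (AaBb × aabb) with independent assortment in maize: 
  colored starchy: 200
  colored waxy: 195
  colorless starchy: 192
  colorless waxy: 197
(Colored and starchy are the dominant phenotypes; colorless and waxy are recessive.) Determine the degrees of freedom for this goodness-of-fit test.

A dihybrid testcross with independent assortment gives a 1:1:1:1 ratio.
A goodness-of-fit test with 4 phenotype classes has df = 4 − 1 = 3.

3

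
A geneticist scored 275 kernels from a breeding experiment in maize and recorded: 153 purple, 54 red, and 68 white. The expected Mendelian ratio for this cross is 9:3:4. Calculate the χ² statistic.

0.142

Total ratio parts = 16. Expected numbers out of 275:
  purple: 275 × 9/16 = 154.6875
  red: 275 × 3/16 = 51.5625
  white: 275 × 4/16 = 68.75
χ² = Σ (O − E)² / E
  purple: (153 − 154.6875)² / 154.6875 = 0.0184
  red: (54 − 51.5625)² / 51.5625 = 0.1152
  white: (68 − 68.75)² / 68.75 = 0.0082
χ² = 0.0184 + 0.1152 + 0.0082 = 0.1418 ≈ 0.142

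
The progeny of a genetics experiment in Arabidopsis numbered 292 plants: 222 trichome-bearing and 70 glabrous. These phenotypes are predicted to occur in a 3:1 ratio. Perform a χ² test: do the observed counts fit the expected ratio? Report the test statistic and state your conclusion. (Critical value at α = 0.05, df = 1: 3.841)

Total ratio parts = 4. Expected numbers out of 292:
  trichome-bearing: 292 × 3/4 = 219
  glabrous: 292 × 1/4 = 73
χ² = Σ (O − E)² / E
  trichome-bearing: (222 − 219)² / 219 = 0.0411
  glabrous: (70 − 73)² / 73 = 0.1233
χ² = 0.0411 + 0.1233 = 0.1644 ≈ 0.164
Degrees of freedom = 2 − 1 = 1; critical value at α = 0.05 is 3.841.
Since 0.164 < 3.841, we fail to reject the null hypothesis — the data are consistent with the 3:1 ratio.

0.164; consistent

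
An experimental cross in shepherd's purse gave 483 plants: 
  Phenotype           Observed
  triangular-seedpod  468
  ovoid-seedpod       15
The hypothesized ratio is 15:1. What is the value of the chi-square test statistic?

8.150

Under the 15:1 hypothesis (Σ ratio = 16, N = 483):
  triangular-seedpod: 483 × 15/16 = 452.8125
  ovoid-seedpod: 483 × 1/16 = 30.1875
χ² = Σ (O − E)² / E
  triangular-seedpod: (468 − 452.8125)² / 452.8125 = 0.5094
  ovoid-seedpod: (15 − 30.1875)² / 30.1875 = 7.6409
χ² = 0.5094 + 7.6409 = 8.1503 ≈ 8.150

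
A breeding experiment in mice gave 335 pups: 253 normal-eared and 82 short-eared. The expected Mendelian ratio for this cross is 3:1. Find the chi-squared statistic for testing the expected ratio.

0.049

Under the 3:1 hypothesis (Σ ratio = 4, N = 335):
  normal-eared: 335 × 3/4 = 251.25
  short-eared: 335 × 1/4 = 83.75
χ² = Σ (O − E)² / E
  normal-eared: (253 − 251.25)² / 251.25 = 0.0122
  short-eared: (82 − 83.75)² / 83.75 = 0.0366
χ² = 0.0122 + 0.0366 = 0.0488 ≈ 0.049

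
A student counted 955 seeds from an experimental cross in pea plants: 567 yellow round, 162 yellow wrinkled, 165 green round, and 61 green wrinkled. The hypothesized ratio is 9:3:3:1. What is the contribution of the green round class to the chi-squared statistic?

1.104

Total ratio parts = 16. Expected numbers out of 955:
  yellow round: 955 × 9/16 = 537.1875
  yellow wrinkled: 955 × 3/16 = 179.0625
  green round: 955 × 3/16 = 179.0625
  green wrinkled: 955 × 1/16 = 59.6875
Contribution of green round: (165 − 179.0625)² / 179.0625 = 1.1044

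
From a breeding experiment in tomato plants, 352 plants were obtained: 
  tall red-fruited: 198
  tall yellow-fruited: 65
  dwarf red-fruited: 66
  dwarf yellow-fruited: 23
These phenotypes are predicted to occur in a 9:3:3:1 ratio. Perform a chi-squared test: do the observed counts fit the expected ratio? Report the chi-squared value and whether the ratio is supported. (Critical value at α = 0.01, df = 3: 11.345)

Under the 9:3:3:1 hypothesis (Σ ratio = 16, N = 352):
  tall red-fruited: 352 × 9/16 = 198
  tall yellow-fruited: 352 × 3/16 = 66
  dwarf red-fruited: 352 × 3/16 = 66
  dwarf yellow-fruited: 352 × 1/16 = 22
χ² = Σ (O − E)² / E
  tall red-fruited: (198 − 198)² / 198 = 0.0000
  tall yellow-fruited: (65 − 66)² / 66 = 0.0152
  dwarf red-fruited: (66 − 66)² / 66 = 0.0000
  dwarf yellow-fruited: (23 − 22)² / 22 = 0.0455
χ² = 0.0000 + 0.0152 + 0.0000 + 0.0455 = 0.0607 ≈ 0.061
Degrees of freedom = 4 − 1 = 3; critical value at α = 0.01 is 11.345.
Since 0.061 < 11.345, we fail to reject the null hypothesis — the data are consistent with the 9:3:3:1 ratio.

0.061; consistent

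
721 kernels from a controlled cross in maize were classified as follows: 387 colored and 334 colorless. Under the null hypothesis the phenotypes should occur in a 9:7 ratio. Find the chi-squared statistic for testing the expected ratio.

Under the 9:7 hypothesis (Σ ratio = 16, N = 721):
  colored: 721 × 9/16 = 405.5625
  colorless: 721 × 7/16 = 315.4375
χ² = Σ (O − E)² / E
  colored: (387 − 405.5625)² / 405.5625 = 0.8496
  colorless: (334 − 315.4375)² / 315.4375 = 1.0923
χ² = 0.8496 + 1.0923 = 1.9419 ≈ 1.942

1.942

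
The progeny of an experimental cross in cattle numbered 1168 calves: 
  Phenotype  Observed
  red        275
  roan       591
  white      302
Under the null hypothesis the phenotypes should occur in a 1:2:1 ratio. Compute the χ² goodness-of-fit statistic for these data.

1.416

Expected counts for N = 1168 under a 1:2:1 ratio (total parts = 4):
  red: 1168 × 1/4 = 292
  roan: 1168 × 2/4 = 584
  white: 1168 × 1/4 = 292
χ² = Σ (O − E)² / E
  red: (275 − 292)² / 292 = 0.9897
  roan: (591 − 584)² / 584 = 0.0839
  white: (302 − 292)² / 292 = 0.3425
χ² = 0.9897 + 0.0839 + 0.3425 = 1.4161 ≈ 1.416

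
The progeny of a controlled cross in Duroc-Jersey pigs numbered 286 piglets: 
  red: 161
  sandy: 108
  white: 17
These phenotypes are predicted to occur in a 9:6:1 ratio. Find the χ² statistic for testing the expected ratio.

Total ratio parts = 16. Expected numbers out of 286:
  red: 286 × 9/16 = 160.875
  sandy: 286 × 6/16 = 107.25
  white: 286 × 1/16 = 17.875
χ² = Σ (O − E)² / E
  red: (161 − 160.875)² / 160.875 = 0.0001
  sandy: (108 − 107.25)² / 107.25 = 0.0052
  white: (17 − 17.875)² / 17.875 = 0.0428
χ² = 0.0001 + 0.0052 + 0.0428 = 0.0481 ≈ 0.048

0.048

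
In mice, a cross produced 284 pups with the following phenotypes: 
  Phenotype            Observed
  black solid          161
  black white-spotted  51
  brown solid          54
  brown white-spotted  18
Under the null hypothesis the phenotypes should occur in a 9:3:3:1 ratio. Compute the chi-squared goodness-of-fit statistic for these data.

0.119

The 9:3:3:1 ratio has 16 parts, so with N = 284 the expected counts are:
  black solid: 284 × 9/16 = 159.75
  black white-spotted: 284 × 3/16 = 53.25
  brown solid: 284 × 3/16 = 53.25
  brown white-spotted: 284 × 1/16 = 17.75
χ² = Σ (O − E)² / E
  black solid: (161 − 159.75)² / 159.75 = 0.0098
  black white-spotted: (51 − 53.25)² / 53.25 = 0.0951
  brown solid: (54 − 53.25)² / 53.25 = 0.0106
  brown white-spotted: (18 − 17.75)² / 17.75 = 0.0035
χ² = 0.0098 + 0.0951 + 0.0106 + 0.0035 = 0.119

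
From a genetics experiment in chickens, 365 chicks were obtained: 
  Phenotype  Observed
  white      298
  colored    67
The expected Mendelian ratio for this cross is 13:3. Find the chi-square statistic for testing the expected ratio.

0.037

Expected counts for N = 365 under a 13:3 ratio (total parts = 16):
  white: 365 × 13/16 = 296.5625
  colored: 365 × 3/16 = 68.4375
χ² = Σ (O − E)² / E
  white: (298 − 296.5625)² / 296.5625 = 0.0070
  colored: (67 − 68.4375)² / 68.4375 = 0.0302
χ² = 0.0070 + 0.0302 = 0.0372 ≈ 0.037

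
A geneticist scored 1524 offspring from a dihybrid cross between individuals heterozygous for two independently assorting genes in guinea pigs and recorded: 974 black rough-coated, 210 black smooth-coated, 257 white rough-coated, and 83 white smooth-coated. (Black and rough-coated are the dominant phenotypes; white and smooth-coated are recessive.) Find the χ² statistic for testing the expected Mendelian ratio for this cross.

40.449

A dihybrid F₂ with independent assortment and complete dominance at both loci gives a 9:3:3:1 phenotypic ratio.
Total ratio parts = 16. Expected numbers out of 1524:
  black rough-coated: 1524 × 9/16 = 857.25
  black smooth-coated: 1524 × 3/16 = 285.75
  white rough-coated: 1524 × 3/16 = 285.75
  white smooth-coated: 1524 × 1/16 = 95.25
χ² = Σ (O − E)² / E
  black rough-coated: (974 − 857.25)² / 857.25 = 15.9003
  black smooth-coated: (210 − 285.75)² / 285.75 = 20.0807
  white rough-coated: (257 − 285.75)² / 285.75 = 2.8926
  white smooth-coated: (83 − 95.25)² / 95.25 = 1.5755
χ² = 15.9003 + 20.0807 + 2.8926 + 1.5755 = 40.4491 ≈ 40.449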